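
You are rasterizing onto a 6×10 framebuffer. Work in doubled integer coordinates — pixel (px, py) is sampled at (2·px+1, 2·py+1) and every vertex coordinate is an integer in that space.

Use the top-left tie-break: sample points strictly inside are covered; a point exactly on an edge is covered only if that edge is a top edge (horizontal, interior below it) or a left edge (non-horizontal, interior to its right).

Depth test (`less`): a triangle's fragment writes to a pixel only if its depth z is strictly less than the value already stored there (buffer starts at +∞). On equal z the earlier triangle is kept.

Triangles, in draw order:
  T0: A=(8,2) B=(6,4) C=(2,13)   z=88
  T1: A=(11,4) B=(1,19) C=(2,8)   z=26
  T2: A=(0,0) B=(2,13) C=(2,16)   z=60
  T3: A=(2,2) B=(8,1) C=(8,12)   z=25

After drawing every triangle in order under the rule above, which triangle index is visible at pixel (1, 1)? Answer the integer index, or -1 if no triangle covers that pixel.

T0:
  2·area = 10  (B↔C swapped to make it positive)
  edge (8, 2)→(2, 13): d=(-6,11) right/bottom  bias=-1
  edge (2, 13)→(6, 4): d=(4,-9) top-left  bias=+0
  edge (6, 4)→(8, 2): d=(2,-2) top-left  bias=+0
    (4,0)@(9, 1): e=[-5,15,0] → ·  [on edge]
    (3,1)@(7, 3): e=[5,5,0] → █  [on edge]
    (4,1)@(9, 3): e=[-17,23,4] → ·
    (2,2)@(5, 5): e=[15,-5,0] → ·  [on edge]
    (3,2)@(7, 5): e=[-7,13,4] → ·
    (1,3)@(3, 7): e=[25,-15,0] → ·  [on edge]
    (2,3)@(5, 7): e=[3,3,4] → █
    (3,3)@(7, 7): e=[-19,21,8] → ·
    (0,4)@(1, 9): e=[35,-25,0] → ·  [on edge]
    (2,4)@(5, 9): e=[-9,11,8] → ·
    (1,5)@(3, 11): e=[1,1,8] → █
    (2,5)@(5, 11): e=[-21,19,12] → ·
  covered (3 px):
    · · · · · ·
    · · · █ · ·
    · · · · · ·
    · · █ · · ·
    · · · · · ·
    · █ · · · ·
    · · · · · ·
    · · · · · ·
    · · · · · ·
    · · · · · ·
T1:
  2·area = 95
  edge (11, 4)→(1, 19): d=(-10,15) right/bottom  bias=-1
  edge (1, 19)→(2, 8): d=(1,-11) top-left  bias=+0
  edge (2, 8)→(11, 4): d=(9,-4) top-left  bias=+0
    (4,2)@(9, 5): e=[20,74,1] → █
    (5,2)@(11, 5): e=[-10,96,9] → ·
    (2,3)@(5, 7): e=[60,32,3] → █
    (3,3)@(7, 7): e=[30,54,11] → █
    (4,3)@(9, 7): e=[0,76,19] → ·  [on edge]
    (1,4)@(3, 9): e=[70,12,13] → █
    (4,4)@(9, 9): e=[-20,78,37] → ·
    (1,5)@(3, 11): e=[50,14,31] → █
    (3,5)@(7, 11): e=[-10,58,47] → ·
    (1,6)@(3, 13): e=[30,16,49] → █
    (2,6)@(5, 13): e=[0,38,57] → ·  [on edge]
    (1,7)@(3, 15): e=[10,18,67] → █
    (0,9)@(1, 19): e=[0,0,95] → ·  [on edge]
  covered (10 px):
    · · · · · ·
    · · · · · ·
    · · · · █ ·
    · · █ █ · ·
    · █ █ █ · ·
    · █ █ · · ·
    · █ · · · ·
    · █ · · · ·
    · · · · · ·
    · · · · · ·
T2:
  2·area = 6
  edge (0, 0)→(2, 13): d=(2,13) right/bottom  bias=-1
  edge (2, 13)→(2, 16): d=(0,3) right/bottom  bias=-1
  edge (2, 16)→(0, 0): d=(-2,-16) top-left  bias=+0
    (0,3)@(1, 7): e=[1,3,2] → █
    (1,3)@(3, 7): e=[-25,-3,34] → ·
    (0,4)@(1, 9): e=[5,3,-2] → ·
  covered (1 px):
    · · · · · ·
    · · · · · ·
    · · · · · ·
    █ · · · · ·
    · · · · · ·
    · · · · · ·
    · · · · · ·
    · · · · · ·
    · · · · · ·
    · · · · · ·
T3:
  2·area = 66
  edge (2, 2)→(8, 1): d=(6,-1) top-left  bias=+0
  edge (8, 1)→(8, 12): d=(0,11) right/bottom  bias=-1
  edge (8, 12)→(2, 2): d=(-6,-10) top-left  bias=+0
    (1,1)@(3, 3): e=[7,55,4] → █
    (2,1)@(5, 3): e=[9,33,24] → █
    (3,1)@(7, 3): e=[11,11,44] → █
    (4,1)@(9, 3): e=[13,-11,64] → ·
    (1,2)@(3, 5): e=[19,55,-8] → ·
    (2,2)@(5, 5): e=[21,33,12] → █
    (4,2)@(9, 5): e=[25,-11,52] → ·
    (2,3)@(5, 7): e=[33,33,0] → █  [on edge]
    (4,3)@(9, 7): e=[37,-11,40] → ·
    (2,4)@(5, 9): e=[45,33,-12] → ·
    (3,4)@(7, 9): e=[47,11,8] → █
    (4,4)@(9, 9): e=[49,-11,28] → ·
    (5,8)@(11, 17): e=[99,-33,0] → ·  [on edge]
  covered (8 px):
    · · · · · ·
    · █ █ █ · ·
    · · █ █ · ·
    · · █ █ · ·
    · · · █ · ·
    · · · · · ·
    · · · · · ·
    · · · · · ·
    · · · · · ·
    · · · · · ·

Z-buffer (winner per pixel, '.' = empty):
  . . . . . .
  . 3 3 3 . .
  . . 3 3 1 .
  2 . 3 3 . .
  . 1 1 3 . .
  . 1 1 . . .
  . 1 . . . .
  . 1 . . . .
  . . . . . .
  . . . . . .

Answer: 3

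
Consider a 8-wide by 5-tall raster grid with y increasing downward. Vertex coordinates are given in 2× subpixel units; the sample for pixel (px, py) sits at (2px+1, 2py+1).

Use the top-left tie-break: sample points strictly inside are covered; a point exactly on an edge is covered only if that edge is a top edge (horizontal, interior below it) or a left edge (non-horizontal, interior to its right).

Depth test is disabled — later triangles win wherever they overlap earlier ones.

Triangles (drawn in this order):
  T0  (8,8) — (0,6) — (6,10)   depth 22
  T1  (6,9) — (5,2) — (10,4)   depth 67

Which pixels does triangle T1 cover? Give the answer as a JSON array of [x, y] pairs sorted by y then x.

T0:
  2·area = 20  (B↔C swapped to make it positive)
  edge (8, 8)→(6, 10): d=(-2,2) right/bottom  bias=-1
  edge (6, 10)→(0, 6): d=(-6,-4) top-left  bias=+0
  edge (0, 6)→(8, 8): d=(8,2) right/bottom  bias=-1
    (7,0)@(15, 1): e=[0,90,-70] → ·  [on edge]
    (6,1)@(13, 3): e=[0,70,-50] → ·  [on edge]
    (5,2)@(11, 5): e=[0,50,-30] → ·  [on edge]
    (1,3)@(3, 7): e=[12,6,2] → █
    (2,3)@(5, 7): e=[8,14,-2] → ·
    (4,3)@(9, 7): e=[0,30,-10] → ·  [on edge]
    (1,4)@(3, 9): e=[8,-6,18] → ·
    (2,4)@(5, 9): e=[4,2,14] → █
    (3,4)@(7, 9): e=[0,10,10] → ·  [on edge]
  covered (2 px):
    · · · · · · · ·
    · · · · · · · ·
    · · · · · · · ·
    · █ · · · · · ·
    · · █ · · · · ·
T1:
  2·area = 33
  edge (6, 9)→(5, 2): d=(-1,-7) top-left  bias=+0
  edge (5, 2)→(10, 4): d=(5,2) right/bottom  bias=-1
  edge (10, 4)→(6, 9): d=(-4,5) right/bottom  bias=-1
    (3,1)@(7, 3): e=[13,1,19] → █
    (4,1)@(9, 3): e=[27,-3,9] → ·
    (3,2)@(7, 5): e=[11,11,11] → █
    (4,2)@(9, 5): e=[25,7,1] → █
    (5,2)@(11, 5): e=[39,3,-9] → ·
    (3,3)@(7, 7): e=[9,21,3] → █
    (4,3)@(9, 7): e=[23,17,-7] → ·
    (3,4)@(7, 9): e=[7,31,-5] → ·
  covered (4 px):
    · · · · · · · ·
    · · · █ · · · ·
    · · · █ █ · · ·
    · · · █ · · · ·
    · · · · · · · ·

Final: [[3,1],[3,2],[4,2],[3,3]]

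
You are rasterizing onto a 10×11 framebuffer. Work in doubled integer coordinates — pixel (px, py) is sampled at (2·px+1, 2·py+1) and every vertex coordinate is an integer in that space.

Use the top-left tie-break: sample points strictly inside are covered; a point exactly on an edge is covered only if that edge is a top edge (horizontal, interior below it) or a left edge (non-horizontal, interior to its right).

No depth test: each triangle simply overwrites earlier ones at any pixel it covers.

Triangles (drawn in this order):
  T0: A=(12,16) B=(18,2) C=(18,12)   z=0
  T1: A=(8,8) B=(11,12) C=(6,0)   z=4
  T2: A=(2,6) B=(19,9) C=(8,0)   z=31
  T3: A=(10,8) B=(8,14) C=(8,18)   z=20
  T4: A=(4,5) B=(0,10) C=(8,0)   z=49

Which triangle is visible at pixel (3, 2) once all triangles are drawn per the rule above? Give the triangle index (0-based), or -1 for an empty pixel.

T0:
  2·area = 60
  edge (12, 16)→(18, 2): d=(6,-14) top-left  bias=+0
  edge (18, 2)→(18, 12): d=(0,10) right/bottom  bias=-1
  edge (18, 12)→(12, 16): d=(-6,4) right/bottom  bias=-1
    (8,2)@(17, 5): e=[4,10,46] → X
    (9,2)@(19, 5): e=[32,-10,38] → .
    (8,3)@(17, 7): e=[16,10,34] → X
    (9,3)@(19, 7): e=[44,-10,26] → .
    (7,4)@(15, 9): e=[0,30,30] → X  [on edge]
    (9,4)@(19, 9): e=[56,-10,14] → .
    (7,5)@(15, 11): e=[12,30,18] → X
    (9,5)@(19, 11): e=[68,-10,2] → .
    (7,6)@(15, 13): e=[24,30,6] → X
    (8,6)@(17, 13): e=[52,10,-2] → .
    (6,7)@(13, 15): e=[8,50,2] → X
    (7,7)@(15, 15): e=[36,30,-6] → .
  covered (8 px):
    . . . . . . . . . .
    . . . . . . . . . .
    . . . . . . . . X .
    . . . . . . . . X .
    . . . . . . . X X .
    . . . . . . . X X .
    . . . . . . . X . .
    . . . . . . X . . .
    . . . . . . . . . .
    . . . . . . . . . .
    . . . . . . . . . .
T1:
  2·area = 16  (B↔C swapped to make it positive)
  edge (8, 8)→(6, 0): d=(-2,-8) top-left  bias=+0
  edge (6, 0)→(11, 12): d=(5,12) right/bottom  bias=-1
  edge (11, 12)→(8, 8): d=(-3,-4) top-left  bias=+0
    (3,1)@(7, 3): e=[2,3,11] → X
    (4,1)@(9, 3): e=[18,-21,19] → .
    (3,2)@(7, 5): e=[-2,13,5] → .
    (4,4)@(9, 9): e=[6,9,1] → X
    (5,4)@(11, 9): e=[22,-15,9] → .
    (4,5)@(9, 11): e=[2,19,-5] → .
  covered (2 px):
    . . . . . . . . . .
    . . . X . . . . . .
    . . . . . . . . . .
    . . . . . . . . . .
    . . . . X . . . . .
    . . . . . . . . . .
    . . . . . . . . . .
    . . . . . . . . . .
    . . . . . . . . . .
    . . . . . . . . . .
    . . . . . . . . . .
T2:
  2·area = 120  (B↔C swapped to make it positive)
  edge (2, 6)→(8, 0): d=(6,-6) top-left  bias=+0
  edge (8, 0)→(19, 9): d=(11,9) right/bottom  bias=-1
  edge (19, 9)→(2, 6): d=(-17,-3) top-left  bias=+0
    (3,0)@(7, 1): e=[0,20,100] → X  [on edge]
    (4,0)@(9, 1): e=[12,2,106] → X
    (5,0)@(11, 1): e=[24,-16,112] → .
    (2,1)@(5, 3): e=[0,60,60] → X  [on edge]
    (5,1)@(11, 3): e=[36,6,78] → X
    (6,1)@(13, 3): e=[48,-12,84] → .
    (1,2)@(3, 5): e=[0,100,20] → X  [on edge]
    (6,2)@(13, 5): e=[60,10,50] → X
    (7,2)@(15, 5): e=[72,-8,56] → .
    (0,3)@(1, 7): e=[0,140,-20] → .  [on edge]
    (1,3)@(3, 7): e=[12,122,-14] → .
    (2,3)@(5, 7): e=[24,104,-8] → .
    (9,4)@(19, 9): e=[120,0,0] → .  [on edge]
  covered (16 px):
    . . . X X . . . . .
    . . X X X X . . . .
    . X X X X X X . . .
    . . . . X X X X . .
    . . . . . . . . . .
    . . . . . . . . . .
    . . . . . . . . . .
    . . . . . . . . . .
    . . . . . . . . . .
    . . . . . . . . . .
    . . . . . . . . . .
T3:
  2·area = 8  (B↔C swapped to make it positive)
  edge (10, 8)→(8, 18): d=(-2,10) right/bottom  bias=-1
  edge (8, 18)→(8, 14): d=(0,-4) top-left  bias=+0
  edge (8, 14)→(10, 8): d=(2,-6) top-left  bias=+0
    (5,1)@(11, 3): e=[0,12,-4] → .  [on edge]
    (5,2)@(11, 5): e=[-4,12,0] → .  [on edge]
    (4,5)@(9, 11): e=[4,4,0] → X  [on edge]
    (5,5)@(11, 11): e=[-16,12,12] → .
    (4,6)@(9, 13): e=[0,4,4] → .  [on edge]
    (3,8)@(7, 17): e=[12,-4,0] → .  [on edge]
  covered (1 px):
    . . . . . . . . . .
    . . . . . . . . . .
    . . . . . . . . . .
    . . . . . . . . . .
    . . . . . . . . . .
    . . . . X . . . . .
    . . . . . . . . . .
    . . . . . . . . . .
    . . . . . . . . . .
    . . . . . . . . . .
    . . . . . . . . . .
T4:
  degenerate (2·area = 0) — covers nothing

Z-buffer (winner per pixel, '.' = empty):
  . . . 2 2 . . . . .
  . . 2 2 2 2 . . . .
  . 2 2 2 2 2 2 . 0 .
  . . . . 2 2 2 2 0 .
  . . . . 1 . . 0 0 .
  . . . . 3 . . 0 0 .
  . . . . . . . 0 . .
  . . . . . . 0 . . .
  . . . . . . . . . .
  . . . . . . . . . .
  . . . . . . . . . .

Final: 2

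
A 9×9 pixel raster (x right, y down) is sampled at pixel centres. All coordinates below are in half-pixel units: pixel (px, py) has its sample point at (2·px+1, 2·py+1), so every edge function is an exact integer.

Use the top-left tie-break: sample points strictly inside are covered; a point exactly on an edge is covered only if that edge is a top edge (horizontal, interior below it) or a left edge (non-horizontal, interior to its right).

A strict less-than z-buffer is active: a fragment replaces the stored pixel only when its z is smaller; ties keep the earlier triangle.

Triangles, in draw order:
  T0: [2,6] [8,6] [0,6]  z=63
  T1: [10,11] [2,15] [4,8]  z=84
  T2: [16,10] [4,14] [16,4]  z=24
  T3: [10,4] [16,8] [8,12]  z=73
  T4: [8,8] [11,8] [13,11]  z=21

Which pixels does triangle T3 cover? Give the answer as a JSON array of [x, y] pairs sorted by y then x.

T0:
  degenerate (2·area = 0) — covers nothing
T1:
  2·area = 48
  edge (10, 11)→(2, 15): d=(-8,4) right/bottom  bias=-1
  edge (2, 15)→(4, 8): d=(2,-7) top-left  bias=+0
  edge (4, 8)→(10, 11): d=(6,3) right/bottom  bias=-1
    (2,4)@(5, 9): e=[36,9,3] → X
    (3,4)@(7, 9): e=[28,23,-3] → .
    (2,5)@(5, 11): e=[20,13,15] → X
    (3,5)@(7, 11): e=[12,27,9] → X
    (4,5)@(9, 11): e=[4,41,3] → X
    (5,5)@(11, 11): e=[-4,55,-3] → .
    (1,6)@(3, 13): e=[12,3,33] → X
    (3,6)@(7, 13): e=[-4,31,21] → .
    (4,6)@(9, 13): e=[-12,45,15] → .
    (1,7)@(3, 15): e=[-4,7,45] → .
    (2,7)@(5, 15): e=[-12,21,39] → .
  covered (6 px):
    . . . . . . . . .
    . . . . . . . . .
    . . . . . . . . .
    . . . . . . . . .
    . . X . . . . . .
    . . X X X . . . .
    . X X . . . . . .
    . . . . . . . . .
    . . . . . . . . .
T2:
  2·area = 72
  edge (16, 10)→(4, 14): d=(-12,4) right/bottom  bias=-1
  edge (4, 14)→(16, 4): d=(12,-10) top-left  bias=+0
  edge (16, 4)→(16, 10): d=(0,6) right/bottom  bias=-1
    (7,2)@(15, 5): e=[64,2,6] → X
    (8,2)@(17, 5): e=[56,22,-6] → .
    (6,3)@(13, 7): e=[48,6,18] → X
    (8,3)@(17, 7): e=[32,46,-6] → .
    (5,4)@(11, 9): e=[32,10,30] → X
    (8,4)@(17, 9): e=[8,70,-6] → .
    (4,5)@(9, 11): e=[16,14,42] → X
    (6,5)@(13, 11): e=[0,54,18] → .  [on edge]
    (7,5)@(15, 11): e=[-8,74,6] → .
    (3,6)@(7, 13): e=[0,18,54] → .  [on edge]
    (4,6)@(9, 13): e=[-8,38,42] → .
    (5,6)@(11, 13): e=[-16,58,30] → .
    (0,7)@(1, 15): e=[0,-18,90] → .  [on edge]
  covered (8 px):
    . . . . . . . . .
    . . . . . . . . .
    . . . . . . . X .
    . . . . . . X X .
    . . . . . X X X .
    . . . . X X . . .
    . . . . . . . . .
    . . . . . . . . .
    . . . . . . . . .
T3:
  2·area = 56
  edge (10, 4)→(16, 8): d=(6,4) right/bottom  bias=-1
  edge (16, 8)→(8, 12): d=(-8,4) right/bottom  bias=-1
  edge (8, 12)→(10, 4): d=(2,-8) top-left  bias=+0
    (5,2)@(11, 5): e=[2,44,10] → X
    (6,2)@(13, 5): e=[-6,36,26] → .
    (5,3)@(11, 7): e=[14,28,14] → X
    (6,3)@(13, 7): e=[6,20,30] → X
    (7,3)@(15, 7): e=[-2,12,46] → .
    (4,4)@(9, 9): e=[34,20,2] → X
    (7,4)@(15, 9): e=[10,-4,50] → .
    (4,5)@(9, 11): e=[46,4,6] → X
    (5,5)@(11, 11): e=[38,-4,22] → .
    (6,5)@(13, 11): e=[30,-12,38] → .
    (4,6)@(9, 13): e=[58,-12,10] → .
  covered (7 px):
    . . . . . . . . .
    . . . . . . . . .
    . . . . . X . . .
    . . . . . X X . .
    . . . . X X X . .
    . . . . X . . . .
    . . . . . . . . .
    . . . . . . . . .
    . . . . . . . . .
T4:
  2·area = 9
  edge (8, 8)→(11, 8): d=(3,0) top-left  bias=+0
  edge (11, 8)→(13, 11): d=(2,3) right/bottom  bias=-1
  edge (13, 11)→(8, 8): d=(-5,-3) top-left  bias=+0
    (1,2)@(3, 5): e=[-9,18,0] → .  [on edge]
    (4,2)@(9, 5): e=[-9,0,18] → .  [on edge]
    (5,4)@(11, 9): e=[3,2,4] → X
    (6,4)@(13, 9): e=[3,-4,10] → .
    (5,5)@(11, 11): e=[9,6,-6] → .
    (6,5)@(13, 11): e=[9,0,0] → .  [on edge]
    (8,8)@(17, 17): e=[27,0,-18] → .  [on edge]
  covered (1 px):
    . . . . . . . . .
    . . . . . . . . .
    . . . . . . . . .
    . . . . . . . . .
    . . . . . X . . .
    . . . . . . . . .
    . . . . . . . . .
    . . . . . . . . .
    . . . . . . . . .

Final: [[5,2],[5,3],[6,3],[4,4],[5,4],[6,4],[4,5]]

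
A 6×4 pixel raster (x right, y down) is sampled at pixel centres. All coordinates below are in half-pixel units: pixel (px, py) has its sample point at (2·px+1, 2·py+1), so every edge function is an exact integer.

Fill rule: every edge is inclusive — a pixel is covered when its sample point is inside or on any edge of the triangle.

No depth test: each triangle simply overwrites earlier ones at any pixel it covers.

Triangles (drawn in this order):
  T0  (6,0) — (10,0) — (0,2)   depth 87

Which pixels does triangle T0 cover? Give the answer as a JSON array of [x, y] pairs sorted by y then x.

T0:
  2·area = 8
  edge (6, 0)→(10, 0): d=(4,0) inclusive
  edge (10, 0)→(0, 2): d=(-10,2) inclusive
  edge (0, 2)→(6, 0): d=(6,-2) inclusive
    (1,0)@(3, 1): e=[4,4,0] → #  [on edge]
    (2,0)@(5, 1): e=[4,0,4] → #  [on edge]
    (3,0)@(7, 1): e=[4,-4,8] → ·
    (1,1)@(3, 3): e=[12,-16,12] → ·
    (2,1)@(5, 3): e=[12,-20,16] → ·
  covered (2 px):
    · # # · · ·
    · · · · · ·
    · · · · · ·
    · · · · · ·

Result: [[1,0],[2,0]]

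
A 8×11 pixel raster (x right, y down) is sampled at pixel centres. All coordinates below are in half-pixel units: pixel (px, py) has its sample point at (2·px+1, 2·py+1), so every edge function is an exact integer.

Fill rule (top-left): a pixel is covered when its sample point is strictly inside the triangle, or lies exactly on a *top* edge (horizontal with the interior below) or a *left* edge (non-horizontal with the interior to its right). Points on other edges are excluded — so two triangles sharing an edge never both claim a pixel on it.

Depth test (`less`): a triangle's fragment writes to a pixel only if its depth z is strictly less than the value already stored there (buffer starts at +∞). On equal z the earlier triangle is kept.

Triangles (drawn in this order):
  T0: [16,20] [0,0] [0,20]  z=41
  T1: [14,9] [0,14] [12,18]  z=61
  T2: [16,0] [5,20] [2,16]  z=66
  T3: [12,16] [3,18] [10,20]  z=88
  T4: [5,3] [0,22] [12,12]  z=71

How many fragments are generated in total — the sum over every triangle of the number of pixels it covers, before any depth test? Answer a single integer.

T0:
  2·area = 320  (B↔C swapped to make it positive)
  edge (16, 20)→(0, 20): d=(-16,0) right/bottom  bias=-1
  edge (0, 20)→(0, 0): d=(0,-20) top-left  bias=+0
  edge (0, 0)→(16, 20): d=(16,20) right/bottom  bias=-1
    (0,1)@(1, 3): e=[272,20,28] → X
    (1,1)@(3, 3): e=[272,60,-12] → .
    (0,2)@(1, 5): e=[240,20,60] → X
    (1,2)@(3, 5): e=[240,60,20] → X
    (2,2)@(5, 5): e=[240,100,-20] → .
    (0,3)@(1, 7): e=[208,20,92] → X
    (2,3)@(5, 7): e=[208,100,12] → X
    (3,3)@(7, 7): e=[208,140,-28] → .
    (0,4)@(1, 9): e=[176,20,124] → X
    (3,4)@(7, 9): e=[176,140,4] → X
    (4,4)@(9, 9): e=[176,180,-36] → .
    (0,5)@(1, 11): e=[144,20,156] → X
  covered (40 px):
    . . . . . . . .
    X . . . . . . .
    X X . . . . . .
    X X X . . . . .
    X X X X . . . .
    X X X X . . . .
    X X X X X . . .
    X X X X X X . .
    X X X X X X X .
    X X X X X X X X
    . . . . . . . .
T1:
  2·area = 116  (B↔C swapped to make it positive)
  edge (14, 9)→(12, 18): d=(-2,9) right/bottom  bias=-1
  edge (12, 18)→(0, 14): d=(-12,-4) top-left  bias=+0
  edge (0, 14)→(14, 9): d=(14,-5) top-left  bias=+0
    (4,5)@(9, 11): e=[41,72,3] → X
    (5,5)@(11, 11): e=[23,80,13] → X
    (6,5)@(13, 11): e=[5,88,23] → X
    (7,5)@(15, 11): e=[-13,96,33] → .
    (1,6)@(3, 13): e=[91,24,1] → X
    (2,6)@(5, 13): e=[73,32,11] → X
    (3,6)@(7, 13): e=[55,40,21] → X
    (7,6)@(15, 13): e=[-17,72,61] → .
    (1,7)@(3, 15): e=[87,0,29] → X  [on edge]
    (6,7)@(13, 15): e=[-3,40,79] → .
    (1,8)@(3, 17): e=[83,-24,57] → .
    (2,8)@(5, 17): e=[65,-16,67] → .
    (4,8)@(9, 17): e=[29,0,87] → X  [on edge]
    (7,9)@(15, 19): e=[-29,0,145] → .  [on edge]
  covered (16 px):
    . . . . . . . .
    . . . . . . . .
    . . . . . . . .
    . . . . . . . .
    . . . . . . . .
    . . . . X X X .
    . X X X X X X .
    . X X X X X . .
    . . . . X X . .
    . . . . . . . .
    . . . . . . . .
T2:
  2·area = 104
  edge (16, 0)→(5, 20): d=(-11,20) right/bottom  bias=-1
  edge (5, 20)→(2, 16): d=(-3,-4) top-left  bias=+0
  edge (2, 16)→(16, 0): d=(14,-16) top-left  bias=+0
    (6,2)@(13, 5): e=[5,77,22] → X
    (7,2)@(15, 5): e=[-35,85,54] → .
    (5,3)@(11, 7): e=[23,63,18] → X
    (6,3)@(13, 7): e=[-17,71,50] → .
    (4,4)@(9, 9): e=[41,49,14] → X
    (6,4)@(13, 9): e=[-39,65,78] → .
    (3,5)@(7, 11): e=[59,35,10] → X
    (5,5)@(11, 11): e=[-21,51,74] → .
    (2,6)@(5, 13): e=[77,21,6] → X
    (4,6)@(9, 13): e=[-3,37,70] → .
    (1,7)@(3, 15): e=[95,7,2] → X
    (4,7)@(9, 15): e=[-25,31,98] → .
  covered (14 px):
    . . . . . . . .
    . . . . . . . .
    . . . . . . X .
    . . . . . X . .
    . . . . X X . .
    . . . X X . . .
    . . X X . . . .
    . X X X . . . .
    . X X . . . . .
    . . X . . . . .
    . . . . . . . .
T3:
  2·area = 32  (B↔C swapped to make it positive)
  edge (12, 16)→(10, 20): d=(-2,4) right/bottom  bias=-1
  edge (10, 20)→(3, 18): d=(-7,-2) top-left  bias=+0
  edge (3, 18)→(12, 16): d=(9,-2) top-left  bias=+0
    (4,8)@(9, 17): e=[10,19,3] → X
    (5,8)@(11, 17): e=[2,23,7] → X
    (6,8)@(13, 17): e=[-6,27,11] → .
    (3,9)@(7, 19): e=[14,1,17] → X
    (5,9)@(11, 19): e=[-2,9,25] → .
    (3,10)@(7, 21): e=[10,-13,35] → .
    (4,10)@(9, 21): e=[2,-9,39] → .
  covered (4 px):
    . . . . . . . .
    . . . . . . . .
    . . . . . . . .
    . . . . . . . .
    . . . . . . . .
    . . . . . . . .
    . . . . . . . .
    . . . . . . . .
    . . . . X X . .
    . . . X X . . .
    . . . . . . . .
T4:
  2·area = 178  (B↔C swapped to make it positive)
  edge (5, 3)→(12, 12): d=(7,9) right/bottom  bias=-1
  edge (12, 12)→(0, 22): d=(-12,10) right/bottom  bias=-1
  edge (0, 22)→(5, 3): d=(5,-19) top-left  bias=+0
    (2,1)@(5, 3): e=[0,178,0] → .  [on edge]
    (2,2)@(5, 5): e=[14,154,10] → X
    (3,2)@(7, 5): e=[-4,134,48] → .
    (2,3)@(5, 7): e=[28,130,20] → X
    (3,3)@(7, 7): e=[10,110,58] → X
    (4,3)@(9, 7): e=[-8,90,96] → .
    (2,4)@(5, 9): e=[42,106,30] → X
    (4,4)@(9, 9): e=[6,66,106] → X
    (5,4)@(11, 9): e=[-12,46,144] → .
    (1,5)@(3, 11): e=[74,102,2] → X
    (5,5)@(11, 11): e=[2,22,154] → X
    (6,5)@(13, 11): e=[-16,2,192] → .
  covered (23 px):
    . . . . . . . .
    . . . . . . . .
    . . X . . . . .
    . . X X . . . .
    . . X X X . . .
    . X X X X X . .
    . X X X X . . .
    . X X X . . . .
    . X X . . . . .
    X X . . . . . .
    X . . . . . . .

Final: 97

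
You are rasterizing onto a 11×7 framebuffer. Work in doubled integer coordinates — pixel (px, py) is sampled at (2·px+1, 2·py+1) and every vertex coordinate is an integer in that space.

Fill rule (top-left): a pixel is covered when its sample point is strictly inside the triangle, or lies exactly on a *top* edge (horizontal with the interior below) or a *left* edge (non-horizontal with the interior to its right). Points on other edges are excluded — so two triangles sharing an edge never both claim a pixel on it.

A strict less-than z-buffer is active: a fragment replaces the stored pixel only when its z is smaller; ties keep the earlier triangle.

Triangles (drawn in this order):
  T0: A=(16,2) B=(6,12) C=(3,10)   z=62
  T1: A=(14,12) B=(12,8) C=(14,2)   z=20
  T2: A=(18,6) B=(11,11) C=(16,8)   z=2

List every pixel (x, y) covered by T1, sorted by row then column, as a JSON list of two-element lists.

T0:
  2·area = 50
  edge (16, 2)→(6, 12): d=(-10,10) right/bottom  bias=-1
  edge (6, 12)→(3, 10): d=(-3,-2) top-left  bias=+0
  edge (3, 10)→(16, 2): d=(13,-8) top-left  bias=+0
    (8,0)@(17, 1): e=[0,55,-5] → .  [on edge]
    (7,1)@(15, 3): e=[0,45,5] → .  [on edge]
    (6,2)@(13, 5): e=[0,35,15] → .  [on edge]
    (4,3)@(9, 7): e=[20,21,9] → X
    (5,3)@(11, 7): e=[0,25,25] → .  [on edge]
    (2,4)@(5, 9): e=[40,7,3] → X
    (3,4)@(7, 9): e=[20,11,19] → X
    (4,4)@(9, 9): e=[0,15,35] → .  [on edge]
    (2,5)@(5, 11): e=[20,1,29] → X
    (3,5)@(7, 11): e=[0,5,45] → .  [on edge]
    (2,6)@(5, 13): e=[0,-5,55] → .  [on edge]
  covered (4 px):
    . . . . . . . . . . .
    . . . . . . . . . . .
    . . . . . . . . . . .
    . . . . X . . . . . .
    . . X X . . . . . . .
    . . X . . . . . . . .
    . . . . . . . . . . .
T1:
  2·area = 20
  edge (14, 12)→(12, 8): d=(-2,-4) top-left  bias=+0
  edge (12, 8)→(14, 2): d=(2,-6) top-left  bias=+0
  edge (14, 2)→(14, 12): d=(0,10) right/bottom  bias=-1
    (6,2)@(13, 5): e=[10,0,10] → X  [on edge]
    (7,2)@(15, 5): e=[18,12,-10] → .
    (6,3)@(13, 7): e=[6,4,10] → X
    (7,3)@(15, 7): e=[14,16,-10] → .
    (6,4)@(13, 9): e=[2,8,10] → X
    (7,4)@(15, 9): e=[10,20,-10] → .
    (5,5)@(11, 11): e=[-10,0,30] → .  [on edge]
    (6,5)@(13, 11): e=[-2,12,10] → .
  covered (3 px):
    . . . . . . . . . . .
    . . . . . . . . . . .
    . . . . . . X . . . .
    . . . . . . X . . . .
    . . . . . . X . . . .
    . . . . . . . . . . .
    . . . . . . . . . . .
T2:
  2·area = 4  (B↔C swapped to make it positive)
  edge (18, 6)→(16, 8): d=(-2,2) right/bottom  bias=-1
  edge (16, 8)→(11, 11): d=(-5,3) right/bottom  bias=-1
  edge (11, 11)→(18, 6): d=(7,-5) top-left  bias=+0
    (10,1)@(21, 3): e=[0,10,-6] → .  [on edge]
    (9,2)@(19, 5): e=[0,6,-2] → .  [on edge]
    (10,2)@(21, 5): e=[-4,0,8] → .  [on edge]
    (8,3)@(17, 7): e=[0,2,2] → .  [on edge]
    (7,4)@(15, 9): e=[0,-2,6] → .  [on edge]
    (5,5)@(11, 11): e=[4,0,0] → .  [on edge]
    (6,5)@(13, 11): e=[0,-6,10] → .  [on edge]
    (5,6)@(11, 13): e=[0,-10,14] → .  [on edge]
  covered (0 px):
    . . . . . . . . . . .
    . . . . . . . . . . .
    . . . . . . . . . . .
    . . . . . . . . . . .
    . . . . . . . . . . .
    . . . . . . . . . . .
    . . . . . . . . . . .

Final: [[6,2],[6,3],[6,4]]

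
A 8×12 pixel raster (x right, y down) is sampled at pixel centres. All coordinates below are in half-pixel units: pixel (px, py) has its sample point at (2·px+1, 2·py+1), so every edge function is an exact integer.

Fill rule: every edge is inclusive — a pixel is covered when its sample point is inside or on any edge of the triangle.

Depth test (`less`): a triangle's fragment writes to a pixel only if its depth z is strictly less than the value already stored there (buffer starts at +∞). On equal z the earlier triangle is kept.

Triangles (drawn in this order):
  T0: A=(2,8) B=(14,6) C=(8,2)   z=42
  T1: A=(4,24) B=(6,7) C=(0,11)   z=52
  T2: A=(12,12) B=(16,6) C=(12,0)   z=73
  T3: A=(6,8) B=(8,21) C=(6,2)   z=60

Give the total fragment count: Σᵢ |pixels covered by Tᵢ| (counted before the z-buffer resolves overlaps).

T0:
  2·area = 60  (B↔C swapped to make it positive)
  edge (2, 8)→(8, 2): d=(6,-6) inclusive
  edge (8, 2)→(14, 6): d=(6,4) inclusive
  edge (14, 6)→(2, 8): d=(-12,2) inclusive
    (4,0)@(9, 1): e=[0,-10,70] → .  [on edge]
    (3,1)@(7, 3): e=[0,10,50] → X  [on edge]
    (4,1)@(9, 3): e=[12,2,46] → X
    (5,1)@(11, 3): e=[24,-6,42] → .
    (2,2)@(5, 5): e=[0,30,30] → X  [on edge]
    (5,2)@(11, 5): e=[36,6,18] → X
    (6,2)@(13, 5): e=[48,-2,14] → .
    (1,3)@(3, 7): e=[0,50,10] → X  [on edge]
    (4,3)@(9, 7): e=[36,26,-2] → .
    (5,3)@(11, 7): e=[48,18,-6] → .
    (0,4)@(1, 9): e=[0,70,-10] → .  [on edge]
    (1,4)@(3, 9): e=[12,62,-14] → .
  covered (9 px):
    . . . . . . . .
    . . . X X . . .
    . . X X X X . .
    . X X X . . . .
    . . . . . . . .
    . . . . . . . .
    . . . . . . . .
    . . . . . . . .
    . . . . . . . .
    . . . . . . . .
    . . . . . . . .
    . . . . . . . .
T1:
  2·area = 94  (B↔C swapped to make it positive)
  edge (4, 24)→(0, 11): d=(-4,-13) inclusive
  edge (0, 11)→(6, 7): d=(6,-4) inclusive
  edge (6, 7)→(4, 24): d=(-2,17) inclusive
    (7,0)@(15, 1): e=[235,0,-141] → .  [on edge]
    (4,2)@(9, 5): e=[141,0,-47] → .  [on edge]
    (1,4)@(3, 9): e=[47,0,47] → X  [on edge]
    (2,4)@(5, 9): e=[73,8,13] → X
    (3,4)@(7, 9): e=[99,16,-21] → .
    (0,5)@(1, 11): e=[13,4,77] → X
    (3,5)@(7, 11): e=[91,28,-25] → .
    (0,6)@(1, 13): e=[5,16,73] → X
    (3,6)@(7, 13): e=[83,40,-29] → .
    (0,7)@(1, 15): e=[-3,28,69] → .
    (1,7)@(3, 15): e=[23,36,35] → X
    (3,7)@(7, 15): e=[75,52,-33] → .
  covered (12 px):
    . . . . . . . .
    . . . . . . . .
    . . . . . . . .
    . . . . . . . .
    . X X . . . . .
    X X X . . . . .
    X X X . . . . .
    . X X . . . . .
    . X . . . . . .
    . X . . . . . .
    . . . . . . . .
    . . . . . . . .
T2:
  2·area = 48  (B↔C swapped to make it positive)
  edge (12, 12)→(12, 0): d=(0,-12) inclusive
  edge (12, 0)→(16, 6): d=(4,6) inclusive
  edge (16, 6)→(12, 12): d=(-4,6) inclusive
    (6,1)@(13, 3): e=[12,6,30] → X
    (7,1)@(15, 3): e=[36,-6,18] → .
    (6,2)@(13, 5): e=[12,14,22] → X
    (7,2)@(15, 5): e=[36,2,10] → X
    (6,3)@(13, 7): e=[12,22,14] → X
    (6,4)@(13, 9): e=[12,30,6] → X
    (7,4)@(15, 9): e=[36,18,-6] → .
    (6,5)@(13, 11): e=[12,38,-2] → .
  covered (6 px):
    . . . . . . . .
    . . . . . . X .
    . . . . . . X X
    . . . . . . X X
    . . . . . . X .
    . . . . . . . .
    . . . . . . . .
    . . . . . . . .
    . . . . . . . .
    . . . . . . . .
    . . . . . . . .
    . . . . . . . .
T3:
  2·area = 12  (B↔C swapped to make it positive)
  edge (6, 8)→(6, 2): d=(0,-6) inclusive
  edge (6, 2)→(8, 21): d=(2,19) inclusive
  edge (8, 21)→(6, 8): d=(-2,-13) inclusive
    (3,6)@(7, 13): e=[6,3,3] → X
    (4,6)@(9, 13): e=[18,-35,29] → .
    (3,7)@(7, 15): e=[6,7,-1] → .
  covered (1 px):
    . . . . . . . .
    . . . . . . . .
    . . . . . . . .
    . . . . . . . .
    . . . . . . . .
    . . . . . . . .
    . . . X . . . .
    . . . . . . . .
    . . . . . . . .
    . . . . . . . .
    . . . . . . . .
    . . . . . . . .

Answer: 28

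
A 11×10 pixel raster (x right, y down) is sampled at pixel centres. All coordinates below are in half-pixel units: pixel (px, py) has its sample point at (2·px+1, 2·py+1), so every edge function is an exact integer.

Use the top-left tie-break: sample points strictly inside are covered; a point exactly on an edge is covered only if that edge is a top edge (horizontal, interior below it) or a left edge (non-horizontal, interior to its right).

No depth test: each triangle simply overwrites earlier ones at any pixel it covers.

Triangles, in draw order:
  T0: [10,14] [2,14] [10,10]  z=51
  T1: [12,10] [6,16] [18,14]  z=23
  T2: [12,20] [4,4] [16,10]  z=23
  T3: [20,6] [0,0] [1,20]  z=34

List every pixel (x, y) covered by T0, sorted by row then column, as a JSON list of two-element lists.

T0:
  2·area = 32
  edge (10, 14)→(2, 14): d=(-8,0) right/bottom  bias=-1
  edge (2, 14)→(10, 10): d=(8,-4) top-left  bias=+0
  edge (10, 10)→(10, 14): d=(0,4) right/bottom  bias=-1
    (4,5)@(9, 11): e=[24,4,4] → █
    (5,5)@(11, 11): e=[24,12,-4] → ·
    (2,6)@(5, 13): e=[8,4,20] → █
    (3,6)@(7, 13): e=[8,12,12] → █
    (5,6)@(11, 13): e=[8,28,-4] → ·
    (2,7)@(5, 15): e=[-8,20,20] → ·
    (3,7)@(7, 15): e=[-8,28,12] → ·
    (4,7)@(9, 15): e=[-8,36,4] → ·
  covered (4 px):
    · · · · · · · · · · ·
    · · · · · · · · · · ·
    · · · · · · · · · · ·
    · · · · · · · · · · ·
    · · · · · · · · · · ·
    · · · · █ · · · · · ·
    · · █ █ █ · · · · · ·
    · · · · · · · · · · ·
    · · · · · · · · · · ·
    · · · · · · · · · · ·
T1:
  2·area = 60  (B↔C swapped to make it positive)
  edge (12, 10)→(18, 14): d=(6,4) right/bottom  bias=-1
  edge (18, 14)→(6, 16): d=(-12,2) right/bottom  bias=-1
  edge (6, 16)→(12, 10): d=(6,-6) top-left  bias=+0
    (10,0)@(21, 1): e=[-90,150,0] → ·  [on edge]
    (9,1)@(19, 3): e=[-70,130,0] → ·  [on edge]
    (8,2)@(17, 5): e=[-50,110,0] → ·  [on edge]
    (7,3)@(15, 7): e=[-30,90,0] → ·  [on edge]
    (6,4)@(13, 9): e=[-10,70,0] → ·  [on edge]
    (5,5)@(11, 11): e=[10,50,0] → █  [on edge]
    (6,5)@(13, 11): e=[2,46,12] → █
    (7,5)@(15, 11): e=[-6,42,24] → ·
    (4,6)@(9, 13): e=[30,30,0] → █  [on edge]
    (7,6)@(15, 13): e=[6,18,36] → █
    (8,6)@(17, 13): e=[-2,14,48] → ·
    (3,7)@(7, 15): e=[50,10,0] → █  [on edge]
    (2,8)@(5, 17): e=[70,-10,0] → ·  [on edge]
    (1,9)@(3, 19): e=[90,-30,0] → ·  [on edge]
  covered (9 px):
    · · · · · · · · · · ·
    · · · · · · · · · · ·
    · · · · · · · · · · ·
    · · · · · · · · · · ·
    · · · · · · · · · · ·
    · · · · · █ █ · · · ·
    · · · · █ █ █ █ · · ·
    · · · █ █ █ · · · · ·
    · · · · · · · · · · ·
    · · · · · · · · · · ·
T2:
  2·area = 144
  edge (12, 20)→(4, 4): d=(-8,-16) top-left  bias=+0
  edge (4, 4)→(16, 10): d=(12,6) right/bottom  bias=-1
  edge (16, 10)→(12, 20): d=(-4,10) right/bottom  bias=-1
    (2,2)@(5, 5): e=[8,6,130] → █
    (3,2)@(7, 5): e=[40,-6,110] → ·
    (2,3)@(5, 7): e=[-8,30,122] → ·
    (3,3)@(7, 7): e=[24,18,102] → █
    (4,3)@(9, 7): e=[56,6,82] → █
    (5,3)@(11, 7): e=[88,-6,62] → ·
    (3,4)@(7, 9): e=[8,42,94] → █
    (5,4)@(11, 9): e=[72,18,54] → █
    (6,4)@(13, 9): e=[104,6,34] → █
    (7,4)@(15, 9): e=[136,-6,14] → ·
    (3,5)@(7, 11): e=[-8,66,86] → ·
    (4,5)@(9, 11): e=[24,54,66] → █
  covered (18 px):
    · · · · · · · · · · ·
    · · · · · · · · · · ·
    · · █ · · · · · · · ·
    · · · █ █ · · · · · ·
    · · · █ █ █ █ · · · ·
    · · · · █ █ █ █ · · ·
    · · · · █ █ █ · · · ·
    · · · · · █ █ · · · ·
    · · · · · █ █ · · · ·
    · · · · · · · · · · ·
T3:
  2·area = 394  (B↔C swapped to make it positive)
  edge (20, 6)→(1, 20): d=(-19,14) right/bottom  bias=-1
  edge (1, 20)→(0, 0): d=(-1,-20) top-left  bias=+0
  edge (0, 0)→(20, 6): d=(20,6) right/bottom  bias=-1
    (0,0)@(1, 1): e=[361,19,14] → █
    (1,0)@(3, 1): e=[333,59,2] → █
    (2,0)@(5, 1): e=[305,99,-10] → ·
    (0,1)@(1, 3): e=[323,17,54] → █
    (2,1)@(5, 3): e=[267,97,30] → █
    (3,1)@(7, 3): e=[239,137,18] → █
    (4,1)@(9, 3): e=[211,177,6] → █
    (5,1)@(11, 3): e=[183,217,-6] → ·
    (0,2)@(1, 5): e=[285,15,94] → █
    (5,2)@(11, 5): e=[145,215,34] → █
    (6,2)@(13, 5): e=[117,255,22] → █
    (7,2)@(15, 5): e=[89,295,10] → █
  covered (52 px):
    █ █ · · · · · · · · ·
    █ █ █ █ █ · · · · · ·
    █ █ █ █ █ █ █ █ · · ·
    █ █ █ █ █ █ █ █ █ · ·
    █ █ █ █ █ █ █ █ · · ·
    █ █ █ █ █ █ █ · · · ·
    █ █ █ █ █ · · · · · ·
    █ █ █ █ · · · · · · ·
    █ █ █ · · · · · · · ·
    █ · · · · · · · · · ·

Result: [[4,5],[2,6],[3,6],[4,6]]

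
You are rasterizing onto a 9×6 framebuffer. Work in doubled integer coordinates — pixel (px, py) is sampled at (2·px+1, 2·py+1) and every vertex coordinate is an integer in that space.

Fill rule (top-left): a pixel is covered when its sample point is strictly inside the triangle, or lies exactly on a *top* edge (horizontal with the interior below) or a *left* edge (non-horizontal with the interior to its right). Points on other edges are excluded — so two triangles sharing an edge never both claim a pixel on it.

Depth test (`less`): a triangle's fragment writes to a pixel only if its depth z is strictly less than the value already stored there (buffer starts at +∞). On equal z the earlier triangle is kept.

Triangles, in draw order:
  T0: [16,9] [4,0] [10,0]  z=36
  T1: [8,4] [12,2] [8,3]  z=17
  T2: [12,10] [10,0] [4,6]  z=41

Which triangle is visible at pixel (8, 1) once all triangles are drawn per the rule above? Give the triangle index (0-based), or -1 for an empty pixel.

T0:
  2·area = 54
  edge (16, 9)→(4, 0): d=(-12,-9) top-left  bias=+0
  edge (4, 0)→(10, 0): d=(6,0) top-left  bias=+0
  edge (10, 0)→(16, 9): d=(6,9) right/bottom  bias=-1
    (3,0)@(7, 1): e=[15,6,33] → █
    (4,0)@(9, 1): e=[33,6,15] → █
    (5,0)@(11, 1): e=[51,6,-3] → ·
    (3,1)@(7, 3): e=[-9,18,45] → ·
    (4,1)@(9, 3): e=[9,18,27] → █
    (5,1)@(11, 3): e=[27,18,9] → █
    (6,1)@(13, 3): e=[45,18,-9] → ·
    (4,2)@(9, 5): e=[-15,30,39] → ·
    (5,2)@(11, 5): e=[3,30,21] → █
    (6,2)@(13, 5): e=[21,30,3] → █
    (7,2)@(15, 5): e=[39,30,-15] → ·
    (5,3)@(11, 7): e=[-21,42,33] → ·
  covered (6 px):
    · · · █ █ · · · ·
    · · · · █ █ · · ·
    · · · · · █ █ · ·
    · · · · · · · · ·
    · · · · · · · · ·
    · · · · · · · · ·
T1:
  2·area = 4  (B↔C swapped to make it positive)
  edge (8, 4)→(8, 3): d=(0,-1) top-left  bias=+0
  edge (8, 3)→(12, 2): d=(4,-1) top-left  bias=+0
  edge (12, 2)→(8, 4): d=(-4,2) right/bottom  bias=-1
    (4,1)@(9, 3): e=[1,1,2] → █
    (5,1)@(11, 3): e=[3,3,-2] → ·
    (4,2)@(9, 5): e=[1,9,-6] → ·
  covered (1 px):
    · · · · · · · · ·
    · · · · █ · · · ·
    · · · · · · · · ·
    · · · · · · · · ·
    · · · · · · · · ·
    · · · · · · · · ·
T2:
  2·area = 72  (B↔C swapped to make it positive)
  edge (12, 10)→(4, 6): d=(-8,-4) top-left  bias=+0
  edge (4, 6)→(10, 0): d=(6,-6) top-left  bias=+0
  edge (10, 0)→(12, 10): d=(2,10) right/bottom  bias=-1
    (4,0)@(9, 1): e=[60,0,12] → █  [on edge]
    (5,0)@(11, 1): e=[68,12,-8] → ·
    (3,1)@(7, 3): e=[36,0,36] → █  [on edge]
    (5,1)@(11, 3): e=[52,24,-4] → ·
    (2,2)@(5, 5): e=[12,0,60] → █  [on edge]
    (5,2)@(11, 5): e=[36,36,0] → ·  [on edge]
    (1,3)@(3, 7): e=[-12,0,84] → ·  [on edge]
    (2,3)@(5, 7): e=[-4,12,64] → ·
    (3,3)@(7, 7): e=[4,24,44] → █
    (5,3)@(11, 7): e=[20,48,4] → █
    (6,3)@(13, 7): e=[28,60,-16] → ·
    (0,4)@(1, 9): e=[-36,0,108] → ·  [on edge]
  covered (10 px):
    · · · · █ · · · ·
    · · · █ █ · · · ·
    · · █ █ █ · · · ·
    · · · █ █ █ · · ·
    · · · · · █ · · ·
    · · · · · · · · ·

Z-buffer (winner per pixel, '.' = empty):
  . . . 0 0 . . . .
  . . . 2 1 0 . . .
  . . 2 2 2 0 0 . .
  . . . 2 2 2 . . .
  . . . . . 2 . . .
  . . . . . . . . .

Result: -1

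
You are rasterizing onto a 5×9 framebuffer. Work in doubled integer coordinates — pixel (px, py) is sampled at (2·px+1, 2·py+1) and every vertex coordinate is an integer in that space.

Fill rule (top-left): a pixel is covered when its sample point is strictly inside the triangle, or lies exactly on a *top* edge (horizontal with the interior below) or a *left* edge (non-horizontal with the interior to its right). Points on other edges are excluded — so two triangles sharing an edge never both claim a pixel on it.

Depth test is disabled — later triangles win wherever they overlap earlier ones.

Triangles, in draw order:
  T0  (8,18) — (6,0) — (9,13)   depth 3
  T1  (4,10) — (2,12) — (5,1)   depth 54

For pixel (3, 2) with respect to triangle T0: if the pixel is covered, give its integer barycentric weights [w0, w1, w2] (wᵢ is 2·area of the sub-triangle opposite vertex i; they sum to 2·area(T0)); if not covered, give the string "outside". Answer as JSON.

T0:
  2·area = 28
  edge (8, 18)→(6, 0): d=(-2,-18) top-left  bias=+0
  edge (6, 0)→(9, 13): d=(3,13) right/bottom  bias=-1
  edge (9, 13)→(8, 18): d=(-1,5) right/bottom  bias=-1
    (3,2)@(7, 5): e=[8,2,18] → X
    (4,2)@(9, 5): e=[44,-24,8] → .
    (3,3)@(7, 7): e=[4,8,16] → X
    (4,3)@(9, 7): e=[40,-18,6] → .
    (3,4)@(7, 9): e=[0,14,14] → X  [on edge]
    (4,4)@(9, 9): e=[36,-12,4] → .
    (3,5)@(7, 11): e=[-4,20,12] → .
    (4,6)@(9, 13): e=[28,0,0] → .  [on edge]
  covered (3 px):
    . . . . .
    . . . . .
    . . . X .
    . . . X .
    . . . X .
    . . . . .
    . . . . .
    . . . . .
    . . . . .
T1:
  2·area = 16
  edge (4, 10)→(2, 12): d=(-2,2) right/bottom  bias=-1
  edge (2, 12)→(5, 1): d=(3,-11) top-left  bias=+0
  edge (5, 1)→(4, 10): d=(-1,9) right/bottom  bias=-1
    (2,0)@(5, 1): e=[16,0,0] → .  [on edge]
    (4,2)@(9, 5): e=[0,56,-40] → .  [on edge]
    (3,3)@(7, 7): e=[0,40,-24] → .  [on edge]
    (1,4)@(3, 9): e=[4,2,10] → X
    (2,4)@(5, 9): e=[0,24,-8] → .  [on edge]
    (1,5)@(3, 11): e=[0,8,8] → .  [on edge]
    (0,6)@(1, 13): e=[0,-8,24] → .  [on edge]
  covered (1 px):
    . . . . .
    . . . . .
    . . . . .
    . . . . .
    . X . . .
    . . . . .
    . . . . .
    . . . . .
    . . . . .

Answer: [2,18,8]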